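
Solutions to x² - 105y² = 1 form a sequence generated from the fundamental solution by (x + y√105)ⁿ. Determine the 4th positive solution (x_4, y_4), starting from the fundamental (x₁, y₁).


Step 1: Find the fundamental solution (x₁, y₁) of x² - 105y² = 1.
  Expand √105 as a continued fraction. a₀ = ⌊√105⌋ = 10; iterate m_{k+1} = d_k·a_k − m_k, d_{k+1} = (105 − m_{k+1}²)/d_k, a_{k+1} = ⌊(a₀ + m_{k+1})/d_{k+1}⌋ (starting m₀ = 0, d₀ = 1), with convergents p_k = a_k·p_{k-1} + p_{k-2}, q_k = a_k·q_{k-1} + q_{k-2} (p₋₁ = 1, q₋₁ = 0):
  k = 0: a₀ = 10; p₀/q₀ = 10/1; p₀² − 105·q₀² = 100 − 105 = -5.
  k = 1: m = 10, d = 5, a = ⌊(10 + 10)/5⌋ = 4; p/q = (4·10 + 1)/(4·1 + 0) = 41/4; p² − 105·q² = 1681 − 1680 = 1.
  The first convergent with p² − 105·q² = 1 gives the fundamental solution (x₁, y₁) = (41, 4).
Step 2: Apply the recurrence (x_{n+1}, y_{n+1}) = (x₁x_n + 105y₁y_n, x₁y_n + y₁x_n) repeatedly.
  From (x_1, y_1) = (41, 4): x_2 = 41·41 + 105·4·4 = 3361; y_2 = 41·4 + 4·41 = 328.
  From (x_2, y_2) = (3361, 328): x_3 = 41·3361 + 105·4·328 = 275561; y_3 = 41·328 + 4·3361 = 26892.
  From (x_3, y_3) = (275561, 26892): x_4 = 41·275561 + 105·4·26892 = 22592641; y_4 = 41·26892 + 4·275561 = 2204816.
Step 3: Verify x_4² - 105·y_4² = 510427427354881 - 510427427354880 = 1 (should be 1). ✓

(x_1, y_1) = (41, 4); (x_4, y_4) = (22592641, 2204816).


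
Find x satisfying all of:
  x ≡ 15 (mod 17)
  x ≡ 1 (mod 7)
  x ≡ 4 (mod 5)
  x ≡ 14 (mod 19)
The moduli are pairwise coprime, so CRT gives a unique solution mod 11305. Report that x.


Product of moduli M = 17 · 7 · 5 · 19 = 11305.
Merge one congruence at a time:
  Start: x ≡ 15 (mod 17).
  Combine with x ≡ 1 (mod 7); new modulus lcm = 119.
    Write x = 15 + 17·t and substitute into x ≡ 1 (mod 7): 17·t ≡ 1 − 15 = -14 (mod 7).
    Reduce coefficients mod 7: 3·t ≡ 0 (mod 7).
    The inverse of 3 mod 7 is 5 (since 3·5 = 15 = 2·7 + 1), so t ≡ 5·0 = 0 ≡ 0 (mod 7).
    Then x = 15 + 17·0 = 15, valid modulo lcm(17, 7) = 119: x ≡ 15 (mod 119).
  Combine with x ≡ 4 (mod 5); new modulus lcm = 595.
    Write x = 15 + 119·t and substitute into x ≡ 4 (mod 5): 119·t ≡ 4 − 15 = -11 (mod 5).
    Reduce coefficients mod 5: 4·t ≡ 4 (mod 5).
    The inverse of 4 mod 5 is 4 (since 4·4 = 16 = 3·5 + 1), so t ≡ 4·4 = 16 ≡ 1 (mod 5).
    Then x = 15 + 119·1 = 134, valid modulo lcm(119, 5) = 595: x ≡ 134 (mod 595).
  Combine with x ≡ 14 (mod 19); new modulus lcm = 11305.
    Write x = 134 + 595·t and substitute into x ≡ 14 (mod 19): 595·t ≡ 14 − 134 = -120 (mod 19).
    Reduce coefficients mod 19: 6·t ≡ 13 (mod 19).
    The inverse of 6 mod 19 is 16 (since 6·16 = 96 = 5·19 + 1), so t ≡ 16·13 = 208 ≡ 18 (mod 19).
    Then x = 134 + 595·18 = 10844, valid modulo lcm(595, 19) = 11305: x ≡ 10844 (mod 11305).
Verify against each original: 10844 mod 17 = 15, 10844 mod 7 = 1, 10844 mod 5 = 4, 10844 mod 19 = 14.

x ≡ 10844 (mod 11305).


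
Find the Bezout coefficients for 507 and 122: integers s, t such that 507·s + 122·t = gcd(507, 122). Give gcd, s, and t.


Euclidean algorithm on (507, 122) — divide until remainder is 0:
  507 = 4 · 122 + 19
  122 = 6 · 19 + 8
  19 = 2 · 8 + 3
  8 = 2 · 3 + 2
  3 = 1 · 2 + 1
  2 = 2 · 1 + 0
gcd(507, 122) = 1.
Track Bezout coefficients alongside the remainders: start with r₀ = 507 = a·1 + b·0 (s = 1, t = 0) and r₁ = 122 = a·0 + b·1 (s = 0, t = 1); each new remainder r_{k+1} = r_{k-1} − q_k·r_k inherits s_{k+1} = s_{k-1} − q_k·s_k, t_{k+1} = t_{k-1} − q_k·t_k, so r_k = a·s_k + b·t_k at every step:
  q = 4: r = 19, s = 1 − 4·0 = 1, t = 0 − 4·1 = -4  (check: 507·1 + 122·(-4) = 19)
  q = 6: r = 8, s = 0 − 6·1 = -6, t = 1 − 6·(-4) = 25  (check: 507·(-6) + 122·25 = 8)
  q = 2: r = 3, s = 1 − 2·(-6) = 13, t = -4 − 2·25 = -54  (check: 507·13 + 122·(-54) = 3)
  q = 2: r = 2, s = -6 − 2·13 = -32, t = 25 − 2·(-54) = 133  (check: 507·(-32) + 122·133 = 2)
  q = 1: r = 1, s = 13 − 1·(-32) = 45, t = -54 − 1·133 = -187  (check: 507·45 + 122·(-187) = 1)
The row with r = 1 (the gcd) gives the Bezout coefficients s = 45, t = -187.
Result: 507 · (45) + 122 · (-187) = 1.

gcd(507, 122) = 1; s = 45, t = -187 (check: 507·45 + 122·(-187) = 1).


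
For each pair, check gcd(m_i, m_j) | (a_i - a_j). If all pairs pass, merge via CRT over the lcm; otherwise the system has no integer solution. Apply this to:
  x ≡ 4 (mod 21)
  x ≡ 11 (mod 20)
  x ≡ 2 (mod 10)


Moduli 21, 20, 10 are not pairwise coprime, so CRT works modulo lcm(m_i) when all pairwise compatibility conditions hold.
Pairwise compatibility: gcd(m_i, m_j) must divide a_i - a_j for every pair.
Merge one congruence at a time:
  Start: x ≡ 4 (mod 21).
  Combine with x ≡ 11 (mod 20): gcd(21, 20) = 1; 11 - 4 = 7, which IS divisible by 1, so compatible.
    Write x = 4 + 21·t and substitute into x ≡ 11 (mod 20): 21·t ≡ 11 − 4 = 7 (mod 20).
    Reduce coefficients mod 20: 1·t ≡ 7 (mod 20).
    So t ≡ 7 (mod 20).
    Then x = 4 + 21·7 = 151, valid modulo lcm(21, 20) = 420: x ≡ 151 (mod 420).
  Combine with x ≡ 2 (mod 10): gcd(420, 10) = 10, and 2 - 151 = -149 is NOT divisible by 10.
    ⇒ system is inconsistent (no integer solution).

No solution (the system is inconsistent).


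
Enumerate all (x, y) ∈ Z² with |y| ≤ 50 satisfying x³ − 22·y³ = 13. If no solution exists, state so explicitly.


The equation is x³ - 22y³ = 13. For fixed y, x³ = 22·y³ + 13, so a solution requires the RHS to be a perfect cube.
Strategy: iterate y from -50 to 50, compute RHS = 22·y³ + 13, and check whether it is a (positive or negative) perfect cube.
Check small values of y:
  y = 0: RHS = 13 is not a perfect cube.
  y = 1: RHS = 35 is not a perfect cube.
  y = -1: RHS = -9 is not a perfect cube.
  y = 2: RHS = 189 is not a perfect cube.
  y = -2: RHS = -163 is not a perfect cube.
  y = 3: RHS = 607 is not a perfect cube.
  y = -3: RHS = -581 is not a perfect cube.
Continuing the search up to |y| = 50 finds no solutions either.
No (x, y) in the scanned range satisfies the equation.

No integer solutions with |y| ≤ 50.


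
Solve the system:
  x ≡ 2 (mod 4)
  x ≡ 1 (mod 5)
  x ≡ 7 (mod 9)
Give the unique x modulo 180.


Moduli 4, 5, 9 are pairwise coprime; by CRT there is a unique solution modulo M = 4 · 5 · 9 = 180.
Solve pairwise, accumulating the modulus:
  Start with x ≡ 2 (mod 4).
  Combine with x ≡ 1 (mod 5): since gcd(4, 5) = 1, we get a unique residue mod 20.
    Write x = 2 + 4·t and substitute into x ≡ 1 (mod 5): 4·t ≡ 1 − 2 = -1 (mod 5).
    Reduce coefficients mod 5: 4·t ≡ 4 (mod 5).
    The inverse of 4 mod 5 is 4 (since 4·4 = 16 = 3·5 + 1), so t ≡ 4·4 = 16 ≡ 1 (mod 5).
    Then x = 2 + 4·1 = 6, valid modulo lcm(4, 5) = 20: x ≡ 6 (mod 20).
  Combine with x ≡ 7 (mod 9): since gcd(20, 9) = 1, we get a unique residue mod 180.
    Write x = 6 + 20·t and substitute into x ≡ 7 (mod 9): 20·t ≡ 7 − 6 = 1 (mod 9).
    Reduce coefficients mod 9: 2·t ≡ 1 (mod 9).
    The inverse of 2 mod 9 is 5 (since 2·5 = 10 = 1·9 + 1), so t ≡ 5·1 = 5 ≡ 5 (mod 9).
    Then x = 6 + 20·5 = 106, valid modulo lcm(20, 9) = 180: x ≡ 106 (mod 180).
Verify: 106 mod 4 = 2 ✓, 106 mod 5 = 1 ✓, 106 mod 9 = 7 ✓.

x ≡ 106 (mod 180).


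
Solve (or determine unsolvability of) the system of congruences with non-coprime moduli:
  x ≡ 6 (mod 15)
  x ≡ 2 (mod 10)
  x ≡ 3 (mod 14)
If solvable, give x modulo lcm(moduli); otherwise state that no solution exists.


Moduli 15, 10, 14 are not pairwise coprime, so CRT works modulo lcm(m_i) when all pairwise compatibility conditions hold.
Pairwise compatibility: gcd(m_i, m_j) must divide a_i - a_j for every pair.
Merge one congruence at a time:
  Start: x ≡ 6 (mod 15).
  Combine with x ≡ 2 (mod 10): gcd(15, 10) = 5, and 2 - 6 = -4 is NOT divisible by 5.
    ⇒ system is inconsistent (no integer solution).

No solution (the system is inconsistent).


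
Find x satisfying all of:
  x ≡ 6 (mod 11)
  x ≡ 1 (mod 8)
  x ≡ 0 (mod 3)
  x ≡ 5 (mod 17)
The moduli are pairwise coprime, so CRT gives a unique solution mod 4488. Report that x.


Product of moduli M = 11 · 8 · 3 · 17 = 4488.
Merge one congruence at a time:
  Start: x ≡ 6 (mod 11).
  Combine with x ≡ 1 (mod 8); new modulus lcm = 88.
    Write x = 6 + 11·t and substitute into x ≡ 1 (mod 8): 11·t ≡ 1 − 6 = -5 (mod 8).
    Reduce coefficients mod 8: 3·t ≡ 3 (mod 8).
    The inverse of 3 mod 8 is 3 (since 3·3 = 9 = 1·8 + 1), so t ≡ 3·3 = 9 ≡ 1 (mod 8).
    Then x = 6 + 11·1 = 17, valid modulo lcm(11, 8) = 88: x ≡ 17 (mod 88).
  Combine with x ≡ 0 (mod 3); new modulus lcm = 264.
    Write x = 17 + 88·t and substitute into x ≡ 0 (mod 3): 88·t ≡ 0 − 17 = -17 (mod 3).
    Reduce coefficients mod 3: 1·t ≡ 1 (mod 3).
    So t ≡ 1 (mod 3).
    Then x = 17 + 88·1 = 105, valid modulo lcm(88, 3) = 264: x ≡ 105 (mod 264).
  Combine with x ≡ 5 (mod 17); new modulus lcm = 4488.
    Write x = 105 + 264·t and substitute into x ≡ 5 (mod 17): 264·t ≡ 5 − 105 = -100 (mod 17).
    Reduce coefficients mod 17: 9·t ≡ 2 (mod 17).
    The inverse of 9 mod 17 is 2 (since 9·2 = 18 = 1·17 + 1), so t ≡ 2·2 = 4 ≡ 4 (mod 17).
    Then x = 105 + 264·4 = 1161, valid modulo lcm(264, 17) = 4488: x ≡ 1161 (mod 4488).
Verify against each original: 1161 mod 11 = 6, 1161 mod 8 = 1, 1161 mod 3 = 0, 1161 mod 17 = 5.

x ≡ 1161 (mod 4488).


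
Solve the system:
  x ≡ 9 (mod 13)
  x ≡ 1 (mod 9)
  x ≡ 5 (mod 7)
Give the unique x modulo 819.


Moduli 13, 9, 7 are pairwise coprime; by CRT there is a unique solution modulo M = 13 · 9 · 7 = 819.
Solve pairwise, accumulating the modulus:
  Start with x ≡ 9 (mod 13).
  Combine with x ≡ 1 (mod 9): since gcd(13, 9) = 1, we get a unique residue mod 117.
    Write x = 9 + 13·t and substitute into x ≡ 1 (mod 9): 13·t ≡ 1 − 9 = -8 (mod 9).
    Reduce coefficients mod 9: 4·t ≡ 1 (mod 9).
    The inverse of 4 mod 9 is 7 (since 4·7 = 28 = 3·9 + 1), so t ≡ 7·1 = 7 ≡ 7 (mod 9).
    Then x = 9 + 13·7 = 100, valid modulo lcm(13, 9) = 117: x ≡ 100 (mod 117).
  Combine with x ≡ 5 (mod 7): since gcd(117, 7) = 1, we get a unique residue mod 819.
    Write x = 100 + 117·t and substitute into x ≡ 5 (mod 7): 117·t ≡ 5 − 100 = -95 (mod 7).
    Reduce coefficients mod 7: 5·t ≡ 3 (mod 7).
    The inverse of 5 mod 7 is 3 (since 5·3 = 15 = 2·7 + 1), so t ≡ 3·3 = 9 ≡ 2 (mod 7).
    Then x = 100 + 117·2 = 334, valid modulo lcm(117, 7) = 819: x ≡ 334 (mod 819).
Verify: 334 mod 13 = 9 ✓, 334 mod 9 = 1 ✓, 334 mod 7 = 5 ✓.

x ≡ 334 (mod 819).


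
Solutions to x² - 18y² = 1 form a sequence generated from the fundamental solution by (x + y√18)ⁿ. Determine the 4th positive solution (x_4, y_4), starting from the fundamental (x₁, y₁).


Step 1: Find the fundamental solution (x₁, y₁) of x² - 18y² = 1.
  Expand √18 as a continued fraction. a₀ = ⌊√18⌋ = 4; iterate m_{k+1} = d_k·a_k − m_k, d_{k+1} = (18 − m_{k+1}²)/d_k, a_{k+1} = ⌊(a₀ + m_{k+1})/d_{k+1}⌋ (starting m₀ = 0, d₀ = 1), with convergents p_k = a_k·p_{k-1} + p_{k-2}, q_k = a_k·q_{k-1} + q_{k-2} (p₋₁ = 1, q₋₁ = 0):
  k = 0: a₀ = 4; p₀/q₀ = 4/1; p₀² − 18·q₀² = 16 − 18 = -2.
  k = 1: m = 4, d = 2, a = ⌊(4 + 4)/2⌋ = 4; p/q = (4·4 + 1)/(4·1 + 0) = 17/4; p² − 18·q² = 289 − 288 = 1.
  The first convergent with p² − 18·q² = 1 gives the fundamental solution (x₁, y₁) = (17, 4).
Step 2: Apply the recurrence (x_{n+1}, y_{n+1}) = (x₁x_n + 18y₁y_n, x₁y_n + y₁x_n) repeatedly.
  From (x_1, y_1) = (17, 4): x_2 = 17·17 + 18·4·4 = 577; y_2 = 17·4 + 4·17 = 136.
  From (x_2, y_2) = (577, 136): x_3 = 17·577 + 18·4·136 = 19601; y_3 = 17·136 + 4·577 = 4620.
  From (x_3, y_3) = (19601, 4620): x_4 = 17·19601 + 18·4·4620 = 665857; y_4 = 17·4620 + 4·19601 = 156944.
Step 3: Verify x_4² - 18·y_4² = 443365544449 - 443365544448 = 1 (should be 1). ✓

(x_1, y_1) = (17, 4); (x_4, y_4) = (665857, 156944).


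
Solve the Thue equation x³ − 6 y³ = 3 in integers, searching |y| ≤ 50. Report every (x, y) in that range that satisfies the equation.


The equation is x³ - 6y³ = 3. For fixed y, x³ = 6·y³ + 3, so a solution requires the RHS to be a perfect cube.
Strategy: iterate y from -50 to 50, compute RHS = 6·y³ + 3, and check whether it is a (positive or negative) perfect cube.
Check small values of y:
  y = 0: RHS = 3 is not a perfect cube.
  y = 1: RHS = 9 is not a perfect cube.
  y = -1: RHS = -3 is not a perfect cube.
  y = 2: RHS = 51 is not a perfect cube.
  y = -2: RHS = -45 is not a perfect cube.
  y = 3: RHS = 165 is not a perfect cube.
  y = -3: RHS = -159 is not a perfect cube.
Continuing the search up to |y| = 50 finds no solutions either.
No (x, y) in the scanned range satisfies the equation.

No integer solutions with |y| ≤ 50.


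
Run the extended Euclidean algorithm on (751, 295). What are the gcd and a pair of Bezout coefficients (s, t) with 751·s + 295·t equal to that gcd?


Euclidean algorithm on (751, 295) — divide until remainder is 0:
  751 = 2 · 295 + 161
  295 = 1 · 161 + 134
  161 = 1 · 134 + 27
  134 = 4 · 27 + 26
  27 = 1 · 26 + 1
  26 = 26 · 1 + 0
gcd(751, 295) = 1.
Track Bezout coefficients alongside the remainders: start with r₀ = 751 = a·1 + b·0 (s = 1, t = 0) and r₁ = 295 = a·0 + b·1 (s = 0, t = 1); each new remainder r_{k+1} = r_{k-1} − q_k·r_k inherits s_{k+1} = s_{k-1} − q_k·s_k, t_{k+1} = t_{k-1} − q_k·t_k, so r_k = a·s_k + b·t_k at every step:
  q = 2: r = 161, s = 1 − 2·0 = 1, t = 0 − 2·1 = -2  (check: 751·1 + 295·(-2) = 161)
  q = 1: r = 134, s = 0 − 1·1 = -1, t = 1 − 1·(-2) = 3  (check: 751·(-1) + 295·3 = 134)
  q = 1: r = 27, s = 1 − 1·(-1) = 2, t = -2 − 1·3 = -5  (check: 751·2 + 295·(-5) = 27)
  q = 4: r = 26, s = -1 − 4·2 = -9, t = 3 − 4·(-5) = 23  (check: 751·(-9) + 295·23 = 26)
  q = 1: r = 1, s = 2 − 1·(-9) = 11, t = -5 − 1·23 = -28  (check: 751·11 + 295·(-28) = 1)
The row with r = 1 (the gcd) gives the Bezout coefficients s = 11, t = -28.
Result: 751 · (11) + 295 · (-28) = 1.

gcd(751, 295) = 1; s = 11, t = -28 (check: 751·11 + 295·(-28) = 1).


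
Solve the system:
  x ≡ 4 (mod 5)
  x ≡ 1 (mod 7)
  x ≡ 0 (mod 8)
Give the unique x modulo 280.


Moduli 5, 7, 8 are pairwise coprime; by CRT there is a unique solution modulo M = 5 · 7 · 8 = 280.
Solve pairwise, accumulating the modulus:
  Start with x ≡ 4 (mod 5).
  Combine with x ≡ 1 (mod 7): since gcd(5, 7) = 1, we get a unique residue mod 35.
    Write x = 4 + 5·t and substitute into x ≡ 1 (mod 7): 5·t ≡ 1 − 4 = -3 (mod 7).
    Reduce coefficients mod 7: 5·t ≡ 4 (mod 7).
    The inverse of 5 mod 7 is 3 (since 5·3 = 15 = 2·7 + 1), so t ≡ 3·4 = 12 ≡ 5 (mod 7).
    Then x = 4 + 5·5 = 29, valid modulo lcm(5, 7) = 35: x ≡ 29 (mod 35).
  Combine with x ≡ 0 (mod 8): since gcd(35, 8) = 1, we get a unique residue mod 280.
    Write x = 29 + 35·t and substitute into x ≡ 0 (mod 8): 35·t ≡ 0 − 29 = -29 (mod 8).
    Reduce coefficients mod 8: 3·t ≡ 3 (mod 8).
    The inverse of 3 mod 8 is 3 (since 3·3 = 9 = 1·8 + 1), so t ≡ 3·3 = 9 ≡ 1 (mod 8).
    Then x = 29 + 35·1 = 64, valid modulo lcm(35, 8) = 280: x ≡ 64 (mod 280).
Verify: 64 mod 5 = 4 ✓, 64 mod 7 = 1 ✓, 64 mod 8 = 0 ✓.

x ≡ 64 (mod 280).


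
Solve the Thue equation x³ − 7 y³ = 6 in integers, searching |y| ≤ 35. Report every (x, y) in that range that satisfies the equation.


The equation is x³ - 7y³ = 6. For fixed y, x³ = 7·y³ + 6, so a solution requires the RHS to be a perfect cube.
Strategy: iterate y from -35 to 35, compute RHS = 7·y³ + 6, and check whether it is a (positive or negative) perfect cube.
Check small values of y:
  y = 0: RHS = 6 is not a perfect cube.
  y = 1: RHS = 13 is not a perfect cube.
  y = -1: RHS = -1 = (-1)³ ⇒ x = -1 works.
  y = 2: RHS = 62 is not a perfect cube.
  y = -2: RHS = -50 is not a perfect cube.
  y = 3: RHS = 195 is not a perfect cube.
  y = -3: RHS = -183 is not a perfect cube.
Continuing the search up to |y| = 35 finds no further solutions beyond those listed.
Collected solutions: (-1, -1).

Solutions (with |y| ≤ 35): (-1, -1).


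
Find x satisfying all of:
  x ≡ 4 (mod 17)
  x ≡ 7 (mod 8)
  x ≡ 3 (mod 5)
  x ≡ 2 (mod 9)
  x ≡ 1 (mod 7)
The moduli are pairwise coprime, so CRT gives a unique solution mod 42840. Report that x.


Product of moduli M = 17 · 8 · 5 · 9 · 7 = 42840.
Merge one congruence at a time:
  Start: x ≡ 4 (mod 17).
  Combine with x ≡ 7 (mod 8); new modulus lcm = 136.
    Write x = 4 + 17·t and substitute into x ≡ 7 (mod 8): 17·t ≡ 7 − 4 = 3 (mod 8).
    Reduce coefficients mod 8: 1·t ≡ 3 (mod 8).
    So t ≡ 3 (mod 8).
    Then x = 4 + 17·3 = 55, valid modulo lcm(17, 8) = 136: x ≡ 55 (mod 136).
  Combine with x ≡ 3 (mod 5); new modulus lcm = 680.
    Write x = 55 + 136·t and substitute into x ≡ 3 (mod 5): 136·t ≡ 3 − 55 = -52 (mod 5).
    Reduce coefficients mod 5: 1·t ≡ 3 (mod 5).
    So t ≡ 3 (mod 5).
    Then x = 55 + 136·3 = 463, valid modulo lcm(136, 5) = 680: x ≡ 463 (mod 680).
  Combine with x ≡ 2 (mod 9); new modulus lcm = 6120.
    Write x = 463 + 680·t and substitute into x ≡ 2 (mod 9): 680·t ≡ 2 − 463 = -461 (mod 9).
    Reduce coefficients mod 9: 5·t ≡ 7 (mod 9).
    The inverse of 5 mod 9 is 2 (since 5·2 = 10 = 1·9 + 1), so t ≡ 2·7 = 14 ≡ 5 (mod 9).
    Then x = 463 + 680·5 = 3863, valid modulo lcm(680, 9) = 6120: x ≡ 3863 (mod 6120).
  Combine with x ≡ 1 (mod 7); new modulus lcm = 42840.
    Write x = 3863 + 6120·t and substitute into x ≡ 1 (mod 7): 6120·t ≡ 1 − 3863 = -3862 (mod 7).
    Reduce coefficients mod 7: 2·t ≡ 2 (mod 7).
    The inverse of 2 mod 7 is 4 (since 2·4 = 8 = 1·7 + 1), so t ≡ 4·2 = 8 ≡ 1 (mod 7).
    Then x = 3863 + 6120·1 = 9983, valid modulo lcm(6120, 7) = 42840: x ≡ 9983 (mod 42840).
Verify against each original: 9983 mod 17 = 4, 9983 mod 8 = 7, 9983 mod 5 = 3, 9983 mod 9 = 2, 9983 mod 7 = 1.

x ≡ 9983 (mod 42840).


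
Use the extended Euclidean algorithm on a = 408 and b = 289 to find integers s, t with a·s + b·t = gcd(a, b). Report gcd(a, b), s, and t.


Euclidean algorithm on (408, 289) — divide until remainder is 0:
  408 = 1 · 289 + 119
  289 = 2 · 119 + 51
  119 = 2 · 51 + 17
  51 = 3 · 17 + 0
gcd(408, 289) = 17.
Track Bezout coefficients alongside the remainders: start with r₀ = 408 = a·1 + b·0 (s = 1, t = 0) and r₁ = 289 = a·0 + b·1 (s = 0, t = 1); each new remainder r_{k+1} = r_{k-1} − q_k·r_k inherits s_{k+1} = s_{k-1} − q_k·s_k, t_{k+1} = t_{k-1} − q_k·t_k, so r_k = a·s_k + b·t_k at every step:
  q = 1: r = 119, s = 1 − 1·0 = 1, t = 0 − 1·1 = -1  (check: 408·1 + 289·(-1) = 119)
  q = 2: r = 51, s = 0 − 2·1 = -2, t = 1 − 2·(-1) = 3  (check: 408·(-2) + 289·3 = 51)
  q = 2: r = 17, s = 1 − 2·(-2) = 5, t = -1 − 2·3 = -7  (check: 408·5 + 289·(-7) = 17)
The row with r = 17 (the gcd) gives the Bezout coefficients s = 5, t = -7.
Result: 408 · (5) + 289 · (-7) = 17.

gcd(408, 289) = 17; s = 5, t = -7 (check: 408·5 + 289·(-7) = 17).


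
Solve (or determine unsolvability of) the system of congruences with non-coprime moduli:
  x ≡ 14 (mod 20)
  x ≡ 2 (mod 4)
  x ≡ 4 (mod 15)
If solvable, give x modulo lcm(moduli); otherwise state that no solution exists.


Moduli 20, 4, 15 are not pairwise coprime, so CRT works modulo lcm(m_i) when all pairwise compatibility conditions hold.
Pairwise compatibility: gcd(m_i, m_j) must divide a_i - a_j for every pair.
Merge one congruence at a time:
  Start: x ≡ 14 (mod 20).
  Combine with x ≡ 2 (mod 4): gcd(20, 4) = 4; 2 - 14 = -12, which IS divisible by 4, so compatible.
    Write x = 14 + 20·t and substitute into x ≡ 2 (mod 4): 20·t ≡ 2 − 14 = -12 (mod 4).
    Divide the congruence (and modulus) by g = 4: 5·t ≡ -3 (mod 1).
    Modulo 1 every t works; take t = 0.
    Then x = 14 + 20·0 = 14, valid modulo lcm(20, 4) = 20: x ≡ 14 (mod 20).
  Combine with x ≡ 4 (mod 15): gcd(20, 15) = 5; 4 - 14 = -10, which IS divisible by 5, so compatible.
    Write x = 14 + 20·t and substitute into x ≡ 4 (mod 15): 20·t ≡ 4 − 14 = -10 (mod 15).
    Divide the congruence (and modulus) by g = 5: 4·t ≡ -2 (mod 3).
    Reduce coefficients mod 3: 1·t ≡ 1 (mod 3).
    So t ≡ 1 (mod 3).
    Then x = 14 + 20·1 = 34, valid modulo lcm(20, 15) = 60: x ≡ 34 (mod 60).
Verify: 34 mod 20 = 14, 34 mod 4 = 2, 34 mod 15 = 4.

x ≡ 34 (mod 60).


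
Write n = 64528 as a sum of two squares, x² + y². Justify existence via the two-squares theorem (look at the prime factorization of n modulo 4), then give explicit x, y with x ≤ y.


Step 1: Factor n = 64528 = 2^4 · 37 · 109.
Step 2: Check the mod-4 condition on each prime factor: 2 = 2 (special); 37 ≡ 1 (mod 4), exponent 1; 109 ≡ 1 (mod 4), exponent 1.
All primes ≡ 3 (mod 4) appear to even exponent (or don't appear), so by the two-squares theorem n IS expressible as a sum of two squares.
Step 3: Build a representation. Group n = k² · m with k = 4 and m = 37 · 109 = 4033 (a product of primes ≡ 1 (mod 4)); a representation of m scales to one of n via (k·x)² + (k·y)² = k²(x² + y²). Each prime p ≡ 1 (mod 4) is itself a sum of two squares; find a² by testing p − a² for a perfect square:
  37: 37 − 1² = 36 = 6² ⇒ 37 = 1² + 6².
  109: 109 − 1² = 108, 109 − 2² = 105, 109 − 3² = 100 = 10² ⇒ 109 = 3² + 10².
  Combine using the Brahmagupta–Fibonacci identity (a² + b²)(c² + d²) = (ac − bd)² + (ad + bc)² = (ac + bd)² + (ad − bc)²:
  37 · 109 = 4033: from (1² + 6²)(3² + 10²), take (1·3 − 6·10, 1·10 + 6·3) = (3 − 60, 10 + 18) = (-57, 28); dropping signs (only squares matter) gives (57, 28); check 57² + 28² = 3249 + 784 = 4033 ✓.
  Scale by k = 4: (4·57, 4·28) = (228, 112).
Step 4: Order so x ≤ y and verify: 112² + 228² = 12544 + 51984 = 64528 = n. ✓

n = 64528 = 112² + 228² (one valid representation with x ≤ y).


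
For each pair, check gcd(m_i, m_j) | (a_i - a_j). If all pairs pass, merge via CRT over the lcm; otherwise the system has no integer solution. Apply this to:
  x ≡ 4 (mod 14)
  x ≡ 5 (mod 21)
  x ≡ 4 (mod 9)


Moduli 14, 21, 9 are not pairwise coprime, so CRT works modulo lcm(m_i) when all pairwise compatibility conditions hold.
Pairwise compatibility: gcd(m_i, m_j) must divide a_i - a_j for every pair.
Merge one congruence at a time:
  Start: x ≡ 4 (mod 14).
  Combine with x ≡ 5 (mod 21): gcd(14, 21) = 7, and 5 - 4 = 1 is NOT divisible by 7.
    ⇒ system is inconsistent (no integer solution).

No solution (the system is inconsistent).


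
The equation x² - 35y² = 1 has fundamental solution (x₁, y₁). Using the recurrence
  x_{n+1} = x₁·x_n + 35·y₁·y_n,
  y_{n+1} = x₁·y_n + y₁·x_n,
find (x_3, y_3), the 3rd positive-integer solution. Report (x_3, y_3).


Step 1: Find the fundamental solution (x₁, y₁) of x² - 35y² = 1.
  Expand √35 as a continued fraction. a₀ = ⌊√35⌋ = 5; iterate m_{k+1} = d_k·a_k − m_k, d_{k+1} = (35 − m_{k+1}²)/d_k, a_{k+1} = ⌊(a₀ + m_{k+1})/d_{k+1}⌋ (starting m₀ = 0, d₀ = 1), with convergents p_k = a_k·p_{k-1} + p_{k-2}, q_k = a_k·q_{k-1} + q_{k-2} (p₋₁ = 1, q₋₁ = 0):
  k = 0: a₀ = 5; p₀/q₀ = 5/1; p₀² − 35·q₀² = 25 − 35 = -10.
  k = 1: m = 5, d = 10, a = ⌊(5 + 5)/10⌋ = 1; p/q = (1·5 + 1)/(1·1 + 0) = 6/1; p² − 35·q² = 36 − 35 = 1.
  The first convergent with p² − 35·q² = 1 gives the fundamental solution (x₁, y₁) = (6, 1).
Step 2: Apply the recurrence (x_{n+1}, y_{n+1}) = (x₁x_n + 35y₁y_n, x₁y_n + y₁x_n) repeatedly.
  From (x_1, y_1) = (6, 1): x_2 = 6·6 + 35·1·1 = 71; y_2 = 6·1 + 1·6 = 12.
  From (x_2, y_2) = (71, 12): x_3 = 6·71 + 35·1·12 = 846; y_3 = 6·12 + 1·71 = 143.
Step 3: Verify x_3² - 35·y_3² = 715716 - 715715 = 1 (should be 1). ✓

(x_1, y_1) = (6, 1); (x_3, y_3) = (846, 143).


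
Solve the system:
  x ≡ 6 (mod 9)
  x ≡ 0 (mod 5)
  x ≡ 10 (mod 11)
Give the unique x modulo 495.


Moduli 9, 5, 11 are pairwise coprime; by CRT there is a unique solution modulo M = 9 · 5 · 11 = 495.
Solve pairwise, accumulating the modulus:
  Start with x ≡ 6 (mod 9).
  Combine with x ≡ 0 (mod 5): since gcd(9, 5) = 1, we get a unique residue mod 45.
    Write x = 6 + 9·t and substitute into x ≡ 0 (mod 5): 9·t ≡ 0 − 6 = -6 (mod 5).
    Reduce coefficients mod 5: 4·t ≡ 4 (mod 5).
    The inverse of 4 mod 5 is 4 (since 4·4 = 16 = 3·5 + 1), so t ≡ 4·4 = 16 ≡ 1 (mod 5).
    Then x = 6 + 9·1 = 15, valid modulo lcm(9, 5) = 45: x ≡ 15 (mod 45).
  Combine with x ≡ 10 (mod 11): since gcd(45, 11) = 1, we get a unique residue mod 495.
    Write x = 15 + 45·t and substitute into x ≡ 10 (mod 11): 45·t ≡ 10 − 15 = -5 (mod 11).
    Reduce coefficients mod 11: 1·t ≡ 6 (mod 11).
    So t ≡ 6 (mod 11).
    Then x = 15 + 45·6 = 285, valid modulo lcm(45, 11) = 495: x ≡ 285 (mod 495).
Verify: 285 mod 9 = 6 ✓, 285 mod 5 = 0 ✓, 285 mod 11 = 10 ✓.

x ≡ 285 (mod 495).


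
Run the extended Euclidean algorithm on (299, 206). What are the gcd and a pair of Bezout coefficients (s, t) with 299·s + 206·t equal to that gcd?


Euclidean algorithm on (299, 206) — divide until remainder is 0:
  299 = 1 · 206 + 93
  206 = 2 · 93 + 20
  93 = 4 · 20 + 13
  20 = 1 · 13 + 7
  13 = 1 · 7 + 6
  7 = 1 · 6 + 1
  6 = 6 · 1 + 0
gcd(299, 206) = 1.
Track Bezout coefficients alongside the remainders: start with r₀ = 299 = a·1 + b·0 (s = 1, t = 0) and r₁ = 206 = a·0 + b·1 (s = 0, t = 1); each new remainder r_{k+1} = r_{k-1} − q_k·r_k inherits s_{k+1} = s_{k-1} − q_k·s_k, t_{k+1} = t_{k-1} − q_k·t_k, so r_k = a·s_k + b·t_k at every step:
  q = 1: r = 93, s = 1 − 1·0 = 1, t = 0 − 1·1 = -1  (check: 299·1 + 206·(-1) = 93)
  q = 2: r = 20, s = 0 − 2·1 = -2, t = 1 − 2·(-1) = 3  (check: 299·(-2) + 206·3 = 20)
  q = 4: r = 13, s = 1 − 4·(-2) = 9, t = -1 − 4·3 = -13  (check: 299·9 + 206·(-13) = 13)
  q = 1: r = 7, s = -2 − 1·9 = -11, t = 3 − 1·(-13) = 16  (check: 299·(-11) + 206·16 = 7)
  q = 1: r = 6, s = 9 − 1·(-11) = 20, t = -13 − 1·16 = -29  (check: 299·20 + 206·(-29) = 6)
  q = 1: r = 1, s = -11 − 1·20 = -31, t = 16 − 1·(-29) = 45  (check: 299·(-31) + 206·45 = 1)
The row with r = 1 (the gcd) gives the Bezout coefficients s = -31, t = 45.
Result: 299 · (-31) + 206 · (45) = 1.

gcd(299, 206) = 1; s = -31, t = 45 (check: 299·(-31) + 206·45 = 1).


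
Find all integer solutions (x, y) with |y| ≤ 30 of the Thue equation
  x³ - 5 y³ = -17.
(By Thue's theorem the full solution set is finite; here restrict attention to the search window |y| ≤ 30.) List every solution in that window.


The equation is x³ - 5y³ = -17. For fixed y, x³ = 5·y³ − 17, so a solution requires the RHS to be a perfect cube.
Strategy: iterate y from -30 to 30, compute RHS = 5·y³ − 17, and check whether it is a (positive or negative) perfect cube.
Check small values of y:
  y = 0: RHS = -17 is not a perfect cube.
  y = 1: RHS = -12 is not a perfect cube.
  y = -1: RHS = -22 is not a perfect cube.
  y = 2: RHS = 23 is not a perfect cube.
  y = -2: RHS = -57 is not a perfect cube.
  y = 3: RHS = 118 is not a perfect cube.
  y = -3: RHS = -152 is not a perfect cube.
Continuing the search up to |y| = 30 finds no solutions either.
No (x, y) in the scanned range satisfies the equation.

No integer solutions with |y| ≤ 30.


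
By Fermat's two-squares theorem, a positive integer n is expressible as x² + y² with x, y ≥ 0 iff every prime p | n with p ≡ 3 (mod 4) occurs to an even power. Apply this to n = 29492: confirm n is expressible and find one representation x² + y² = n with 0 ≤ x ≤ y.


Step 1: Factor n = 29492 = 2^2 · 73 · 101.
Step 2: Check the mod-4 condition on each prime factor: 2 = 2 (special); 73 ≡ 1 (mod 4), exponent 1; 101 ≡ 1 (mod 4), exponent 1.
All primes ≡ 3 (mod 4) appear to even exponent (or don't appear), so by the two-squares theorem n IS expressible as a sum of two squares.
Step 3: Build a representation. Group n = k² · m with k = 2 and m = 73 · 101 = 7373 (a product of primes ≡ 1 (mod 4)); a representation of m scales to one of n via (k·x)² + (k·y)² = k²(x² + y²). Each prime p ≡ 1 (mod 4) is itself a sum of two squares; find a² by testing p − a² for a perfect square:
  73: 73 − 1² = 72, 73 − 2² = 69, 73 − 3² = 64 = 8² ⇒ 73 = 3² + 8².
  101: 101 − 1² = 100 = 10² ⇒ 101 = 1² + 10².
  Combine using the Brahmagupta–Fibonacci identity (a² + b²)(c² + d²) = (ac − bd)² + (ad + bc)² = (ac + bd)² + (ad − bc)²:
  73 · 101 = 7373: from (3² + 8²)(1² + 10²), take (3·1 − 8·10, 3·10 + 8·1) = (3 − 80, 30 + 8) = (-77, 38); dropping signs (only squares matter) gives (77, 38); check 77² + 38² = 5929 + 1444 = 7373 ✓.
  Scale by k = 2: (2·77, 2·38) = (154, 76).
Step 4: Order so x ≤ y and verify: 76² + 154² = 5776 + 23716 = 29492 = n. ✓

n = 29492 = 76² + 154² (one valid representation with x ≤ y).


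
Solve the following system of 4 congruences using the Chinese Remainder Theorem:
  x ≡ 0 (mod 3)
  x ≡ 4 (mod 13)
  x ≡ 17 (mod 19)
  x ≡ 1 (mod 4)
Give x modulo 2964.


Product of moduli M = 3 · 13 · 19 · 4 = 2964.
Merge one congruence at a time:
  Start: x ≡ 0 (mod 3).
  Combine with x ≡ 4 (mod 13); new modulus lcm = 39.
    Write x = 0 + 3·t and substitute into x ≡ 4 (mod 13): 3·t ≡ 4 − 0 = 4 (mod 13).
    The inverse of 3 mod 13 is 9 (since 3·9 = 27 = 2·13 + 1), so t ≡ 9·4 = 36 ≡ 10 (mod 13).
    Then x = 0 + 3·10 = 30, valid modulo lcm(3, 13) = 39: x ≡ 30 (mod 39).
  Combine with x ≡ 17 (mod 19); new modulus lcm = 741.
    Write x = 30 + 39·t and substitute into x ≡ 17 (mod 19): 39·t ≡ 17 − 30 = -13 (mod 19).
    Reduce coefficients mod 19: 1·t ≡ 6 (mod 19).
    So t ≡ 6 (mod 19).
    Then x = 30 + 39·6 = 264, valid modulo lcm(39, 19) = 741: x ≡ 264 (mod 741).
  Combine with x ≡ 1 (mod 4); new modulus lcm = 2964.
    Write x = 264 + 741·t and substitute into x ≡ 1 (mod 4): 741·t ≡ 1 − 264 = -263 (mod 4).
    Reduce coefficients mod 4: 1·t ≡ 1 (mod 4).
    So t ≡ 1 (mod 4).
    Then x = 264 + 741·1 = 1005, valid modulo lcm(741, 4) = 2964: x ≡ 1005 (mod 2964).
Verify against each original: 1005 mod 3 = 0, 1005 mod 13 = 4, 1005 mod 19 = 17, 1005 mod 4 = 1.

x ≡ 1005 (mod 2964).


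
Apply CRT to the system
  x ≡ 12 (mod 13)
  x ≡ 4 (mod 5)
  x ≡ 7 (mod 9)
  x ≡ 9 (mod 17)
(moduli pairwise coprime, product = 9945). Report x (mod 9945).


Product of moduli M = 13 · 5 · 9 · 17 = 9945.
Merge one congruence at a time:
  Start: x ≡ 12 (mod 13).
  Combine with x ≡ 4 (mod 5); new modulus lcm = 65.
    Write x = 12 + 13·t and substitute into x ≡ 4 (mod 5): 13·t ≡ 4 − 12 = -8 (mod 5).
    Reduce coefficients mod 5: 3·t ≡ 2 (mod 5).
    The inverse of 3 mod 5 is 2 (since 3·2 = 6 = 1·5 + 1), so t ≡ 2·2 = 4 ≡ 4 (mod 5).
    Then x = 12 + 13·4 = 64, valid modulo lcm(13, 5) = 65: x ≡ 64 (mod 65).
  Combine with x ≡ 7 (mod 9); new modulus lcm = 585.
    Write x = 64 + 65·t and substitute into x ≡ 7 (mod 9): 65·t ≡ 7 − 64 = -57 (mod 9).
    Reduce coefficients mod 9: 2·t ≡ 6 (mod 9).
    The inverse of 2 mod 9 is 5 (since 2·5 = 10 = 1·9 + 1), so t ≡ 5·6 = 30 ≡ 3 (mod 9).
    Then x = 64 + 65·3 = 259, valid modulo lcm(65, 9) = 585: x ≡ 259 (mod 585).
  Combine with x ≡ 9 (mod 17); new modulus lcm = 9945.
    Write x = 259 + 585·t and substitute into x ≡ 9 (mod 17): 585·t ≡ 9 − 259 = -250 (mod 17).
    Reduce coefficients mod 17: 7·t ≡ 5 (mod 17).
    The inverse of 7 mod 17 is 5 (since 7·5 = 35 = 2·17 + 1), so t ≡ 5·5 = 25 ≡ 8 (mod 17).
    Then x = 259 + 585·8 = 4939, valid modulo lcm(585, 17) = 9945: x ≡ 4939 (mod 9945).
Verify against each original: 4939 mod 13 = 12, 4939 mod 5 = 4, 4939 mod 9 = 7, 4939 mod 17 = 9.

x ≡ 4939 (mod 9945).


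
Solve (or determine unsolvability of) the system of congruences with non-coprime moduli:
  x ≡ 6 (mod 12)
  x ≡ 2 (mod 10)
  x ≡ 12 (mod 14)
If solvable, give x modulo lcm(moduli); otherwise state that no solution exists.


Moduli 12, 10, 14 are not pairwise coprime, so CRT works modulo lcm(m_i) when all pairwise compatibility conditions hold.
Pairwise compatibility: gcd(m_i, m_j) must divide a_i - a_j for every pair.
Merge one congruence at a time:
  Start: x ≡ 6 (mod 12).
  Combine with x ≡ 2 (mod 10): gcd(12, 10) = 2; 2 - 6 = -4, which IS divisible by 2, so compatible.
    Write x = 6 + 12·t and substitute into x ≡ 2 (mod 10): 12·t ≡ 2 − 6 = -4 (mod 10).
    Divide the congruence (and modulus) by g = 2: 6·t ≡ -2 (mod 5).
    Reduce coefficients mod 5: 1·t ≡ 3 (mod 5).
    So t ≡ 3 (mod 5).
    Then x = 6 + 12·3 = 42, valid modulo lcm(12, 10) = 60: x ≡ 42 (mod 60).
  Combine with x ≡ 12 (mod 14): gcd(60, 14) = 2; 12 - 42 = -30, which IS divisible by 2, so compatible.
    Write x = 42 + 60·t and substitute into x ≡ 12 (mod 14): 60·t ≡ 12 − 42 = -30 (mod 14).
    Divide the congruence (and modulus) by g = 2: 30·t ≡ -15 (mod 7).
    Reduce coefficients mod 7: 2·t ≡ 6 (mod 7).
    The inverse of 2 mod 7 is 4 (since 2·4 = 8 = 1·7 + 1), so t ≡ 4·6 = 24 ≡ 3 (mod 7).
    Then x = 42 + 60·3 = 222, valid modulo lcm(60, 14) = 420: x ≡ 222 (mod 420).
Verify: 222 mod 12 = 6, 222 mod 10 = 2, 222 mod 14 = 12.

x ≡ 222 (mod 420).


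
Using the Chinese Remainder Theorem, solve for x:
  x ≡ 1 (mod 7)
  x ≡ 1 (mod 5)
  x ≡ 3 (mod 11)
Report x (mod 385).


Moduli 7, 5, 11 are pairwise coprime; by CRT there is a unique solution modulo M = 7 · 5 · 11 = 385.
Solve pairwise, accumulating the modulus:
  Start with x ≡ 1 (mod 7).
  Combine with x ≡ 1 (mod 5): since gcd(7, 5) = 1, we get a unique residue mod 35.
    Write x = 1 + 7·t and substitute into x ≡ 1 (mod 5): 7·t ≡ 1 − 1 = 0 (mod 5).
    Reduce coefficients mod 5: 2·t ≡ 0 (mod 5).
    The inverse of 2 mod 5 is 3 (since 2·3 = 6 = 1·5 + 1), so t ≡ 3·0 = 0 ≡ 0 (mod 5).
    Then x = 1 + 7·0 = 1, valid modulo lcm(7, 5) = 35: x ≡ 1 (mod 35).
  Combine with x ≡ 3 (mod 11): since gcd(35, 11) = 1, we get a unique residue mod 385.
    Write x = 1 + 35·t and substitute into x ≡ 3 (mod 11): 35·t ≡ 3 − 1 = 2 (mod 11).
    Reduce coefficients mod 11: 2·t ≡ 2 (mod 11).
    The inverse of 2 mod 11 is 6 (since 2·6 = 12 = 1·11 + 1), so t ≡ 6·2 = 12 ≡ 1 (mod 11).
    Then x = 1 + 35·1 = 36, valid modulo lcm(35, 11) = 385: x ≡ 36 (mod 385).
Verify: 36 mod 7 = 1 ✓, 36 mod 5 = 1 ✓, 36 mod 11 = 3 ✓.

x ≡ 36 (mod 385).


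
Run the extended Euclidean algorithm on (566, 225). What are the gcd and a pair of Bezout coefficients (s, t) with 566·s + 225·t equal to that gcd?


Euclidean algorithm on (566, 225) — divide until remainder is 0:
  566 = 2 · 225 + 116
  225 = 1 · 116 + 109
  116 = 1 · 109 + 7
  109 = 15 · 7 + 4
  7 = 1 · 4 + 3
  4 = 1 · 3 + 1
  3 = 3 · 1 + 0
gcd(566, 225) = 1.
Track Bezout coefficients alongside the remainders: start with r₀ = 566 = a·1 + b·0 (s = 1, t = 0) and r₁ = 225 = a·0 + b·1 (s = 0, t = 1); each new remainder r_{k+1} = r_{k-1} − q_k·r_k inherits s_{k+1} = s_{k-1} − q_k·s_k, t_{k+1} = t_{k-1} − q_k·t_k, so r_k = a·s_k + b·t_k at every step:
  q = 2: r = 116, s = 1 − 2·0 = 1, t = 0 − 2·1 = -2  (check: 566·1 + 225·(-2) = 116)
  q = 1: r = 109, s = 0 − 1·1 = -1, t = 1 − 1·(-2) = 3  (check: 566·(-1) + 225·3 = 109)
  q = 1: r = 7, s = 1 − 1·(-1) = 2, t = -2 − 1·3 = -5  (check: 566·2 + 225·(-5) = 7)
  q = 15: r = 4, s = -1 − 15·2 = -31, t = 3 − 15·(-5) = 78  (check: 566·(-31) + 225·78 = 4)
  q = 1: r = 3, s = 2 − 1·(-31) = 33, t = -5 − 1·78 = -83  (check: 566·33 + 225·(-83) = 3)
  q = 1: r = 1, s = -31 − 1·33 = -64, t = 78 − 1·(-83) = 161  (check: 566·(-64) + 225·161 = 1)
The row with r = 1 (the gcd) gives the Bezout coefficients s = -64, t = 161.
Result: 566 · (-64) + 225 · (161) = 1.

gcd(566, 225) = 1; s = -64, t = 161 (check: 566·(-64) + 225·161 = 1).


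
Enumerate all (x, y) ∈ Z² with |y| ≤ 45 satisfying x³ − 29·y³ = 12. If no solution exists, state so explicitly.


The equation is x³ - 29y³ = 12. For fixed y, x³ = 29·y³ + 12, so a solution requires the RHS to be a perfect cube.
Strategy: iterate y from -45 to 45, compute RHS = 29·y³ + 12, and check whether it is a (positive or negative) perfect cube.
Check small values of y:
  y = 0: RHS = 12 is not a perfect cube.
  y = 1: RHS = 41 is not a perfect cube.
  y = -1: RHS = -17 is not a perfect cube.
  y = 2: RHS = 244 is not a perfect cube.
  y = -2: RHS = -220 is not a perfect cube.
  y = 3: RHS = 795 is not a perfect cube.
  y = -3: RHS = -771 is not a perfect cube.
Continuing the search up to |y| = 45 finds no solutions either.
No (x, y) in the scanned range satisfies the equation.

No integer solutions with |y| ≤ 45.


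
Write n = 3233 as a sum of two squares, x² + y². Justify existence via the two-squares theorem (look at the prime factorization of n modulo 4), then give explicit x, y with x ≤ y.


Step 1: Factor n = 3233 = 53 · 61.
Step 2: Check the mod-4 condition on each prime factor: 53 ≡ 1 (mod 4), exponent 1; 61 ≡ 1 (mod 4), exponent 1.
All primes ≡ 3 (mod 4) appear to even exponent (or don't appear), so by the two-squares theorem n IS expressible as a sum of two squares.
Step 3: Build a representation. Here n = 53 · 61 is a product of primes ≡ 1 (mod 4). Each prime p ≡ 1 (mod 4) is itself a sum of two squares; find a² by testing p − a² for a perfect square:
  53: 53 − 1² = 52, 53 − 2² = 49 = 7² ⇒ 53 = 2² + 7².
  61: 61 − 1² = 60, 61 − 2² = 57, 61 − 3² = 52, 61 − 4² = 45, 61 − 5² = 36 = 6² ⇒ 61 = 5² + 6².
  Combine using the Brahmagupta–Fibonacci identity (a² + b²)(c² + d²) = (ac − bd)² + (ad + bc)² = (ac + bd)² + (ad − bc)²:
  53 · 61 = 3233: from (2² + 7²)(5² + 6²), take (2·5 − 7·6, 2·6 + 7·5) = (10 − 42, 12 + 35) = (-32, 47); dropping signs (only squares matter) gives (32, 47); check 32² + 47² = 1024 + 2209 = 3233 ✓.
Step 4: Order so x ≤ y and verify: 32² + 47² = 1024 + 2209 = 3233 = n. ✓

n = 3233 = 32² + 47² (one valid representation with x ≤ y).


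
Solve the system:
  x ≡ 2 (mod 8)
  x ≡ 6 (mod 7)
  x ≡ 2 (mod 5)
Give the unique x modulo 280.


Moduli 8, 7, 5 are pairwise coprime; by CRT there is a unique solution modulo M = 8 · 7 · 5 = 280.
Solve pairwise, accumulating the modulus:
  Start with x ≡ 2 (mod 8).
  Combine with x ≡ 6 (mod 7): since gcd(8, 7) = 1, we get a unique residue mod 56.
    Write x = 2 + 8·t and substitute into x ≡ 6 (mod 7): 8·t ≡ 6 − 2 = 4 (mod 7).
    Reduce coefficients mod 7: 1·t ≡ 4 (mod 7).
    So t ≡ 4 (mod 7).
    Then x = 2 + 8·4 = 34, valid modulo lcm(8, 7) = 56: x ≡ 34 (mod 56).
  Combine with x ≡ 2 (mod 5): since gcd(56, 5) = 1, we get a unique residue mod 280.
    Write x = 34 + 56·t and substitute into x ≡ 2 (mod 5): 56·t ≡ 2 − 34 = -32 (mod 5).
    Reduce coefficients mod 5: 1·t ≡ 3 (mod 5).
    So t ≡ 3 (mod 5).
    Then x = 34 + 56·3 = 202, valid modulo lcm(56, 5) = 280: x ≡ 202 (mod 280).
Verify: 202 mod 8 = 2 ✓, 202 mod 7 = 6 ✓, 202 mod 5 = 2 ✓.

x ≡ 202 (mod 280).


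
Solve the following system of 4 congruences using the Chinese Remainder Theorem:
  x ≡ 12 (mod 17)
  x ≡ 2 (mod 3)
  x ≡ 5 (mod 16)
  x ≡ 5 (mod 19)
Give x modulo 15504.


Product of moduli M = 17 · 3 · 16 · 19 = 15504.
Merge one congruence at a time:
  Start: x ≡ 12 (mod 17).
  Combine with x ≡ 2 (mod 3); new modulus lcm = 51.
    Write x = 12 + 17·t and substitute into x ≡ 2 (mod 3): 17·t ≡ 2 − 12 = -10 (mod 3).
    Reduce coefficients mod 3: 2·t ≡ 2 (mod 3).
    The inverse of 2 mod 3 is 2 (since 2·2 = 4 = 1·3 + 1), so t ≡ 2·2 = 4 ≡ 1 (mod 3).
    Then x = 12 + 17·1 = 29, valid modulo lcm(17, 3) = 51: x ≡ 29 (mod 51).
  Combine with x ≡ 5 (mod 16); new modulus lcm = 816.
    Write x = 29 + 51·t and substitute into x ≡ 5 (mod 16): 51·t ≡ 5 − 29 = -24 (mod 16).
    Reduce coefficients mod 16: 3·t ≡ 8 (mod 16).
    The inverse of 3 mod 16 is 11 (since 3·11 = 33 = 2·16 + 1), so t ≡ 11·8 = 88 ≡ 8 (mod 16).
    Then x = 29 + 51·8 = 437, valid modulo lcm(51, 16) = 816: x ≡ 437 (mod 816).
  Combine with x ≡ 5 (mod 19); new modulus lcm = 15504.
    Write x = 437 + 816·t and substitute into x ≡ 5 (mod 19): 816·t ≡ 5 − 437 = -432 (mod 19).
    Reduce coefficients mod 19: 18·t ≡ 5 (mod 19).
    The inverse of 18 mod 19 is 18 (since 18·18 = 324 = 17·19 + 1), so t ≡ 18·5 = 90 ≡ 14 (mod 19).
    Then x = 437 + 816·14 = 11861, valid modulo lcm(816, 19) = 15504: x ≡ 11861 (mod 15504).
Verify against each original: 11861 mod 17 = 12, 11861 mod 3 = 2, 11861 mod 16 = 5, 11861 mod 19 = 5.

x ≡ 11861 (mod 15504).
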